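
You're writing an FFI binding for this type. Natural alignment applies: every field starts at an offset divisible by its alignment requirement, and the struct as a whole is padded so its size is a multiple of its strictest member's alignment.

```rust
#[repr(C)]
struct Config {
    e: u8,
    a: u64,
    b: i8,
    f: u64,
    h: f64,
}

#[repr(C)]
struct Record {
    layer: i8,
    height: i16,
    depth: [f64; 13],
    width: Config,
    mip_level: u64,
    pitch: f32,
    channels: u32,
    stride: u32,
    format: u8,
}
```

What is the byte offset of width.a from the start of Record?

120

Config: @0: e [1B, align 1] → 1; +7 pad (align 8); @8: a [8B, align 8] → 16; @16: b [1B, align 1] → 17; +7 pad (align 8); @24: f [8B, align 8] → 32; @32: h [8B, align 8] → 40; size 40, align 8
@0: layer [1B, align 1] → 1
+1 pad (align 2)
@2: height [2B, align 2] → 4
+4 pad (align 8)
@8: depth [104B, align 8] → 112
@112: width [40B, align 8] → 152
within Config: a at 8
112 + 8 = 120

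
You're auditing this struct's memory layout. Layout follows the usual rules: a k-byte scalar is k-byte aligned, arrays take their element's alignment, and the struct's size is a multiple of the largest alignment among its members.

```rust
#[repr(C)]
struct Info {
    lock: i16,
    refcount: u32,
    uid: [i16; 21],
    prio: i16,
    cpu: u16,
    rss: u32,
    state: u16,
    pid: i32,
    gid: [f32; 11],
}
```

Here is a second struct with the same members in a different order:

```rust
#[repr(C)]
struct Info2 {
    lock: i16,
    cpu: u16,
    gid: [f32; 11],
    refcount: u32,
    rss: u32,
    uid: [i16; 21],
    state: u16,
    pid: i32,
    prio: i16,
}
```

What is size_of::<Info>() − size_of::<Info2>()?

4

@0: lock [2B, align 2] → 2
+2 pad (align 4)
@4: refcount [4B, align 4] → 8
@8: uid [42B, align 2] → 50
@50: prio [2B, align 2] → 52
@52: cpu [2B, align 2] → 54
+2 pad (align 4)
@56: rss [4B, align 4] → 60
@60: state [2B, align 2] → 62
+2 pad (align 4)
@64: pid [4B, align 4] → 68
@68: gid [44B, align 4] → 112
size 112, align 4
— Info2 —
@0: lock [2B, align 2] → 2
@2: cpu [2B, align 2] → 4
@4: gid [44B, align 4] → 48
@48: refcount [4B, align 4] → 52
@52: rss [4B, align 4] → 56
@56: uid [42B, align 2] → 98
@98: state [2B, align 2] → 100
@100: pid [4B, align 4] → 104
@104: prio [2B, align 2] → 106
+2 tail pad (align 4)
size 108, align 4
112 − 108 = 4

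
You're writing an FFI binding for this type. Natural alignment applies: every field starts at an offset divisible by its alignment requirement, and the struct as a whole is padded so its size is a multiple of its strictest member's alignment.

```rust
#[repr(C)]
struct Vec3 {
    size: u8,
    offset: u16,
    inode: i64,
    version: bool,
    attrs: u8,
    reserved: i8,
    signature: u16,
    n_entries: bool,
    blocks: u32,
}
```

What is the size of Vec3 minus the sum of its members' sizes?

11

@0: size [1B, align 1] → 1
+1 pad (align 2)
@2: offset [2B, align 2] → 4
+4 pad (align 8)
@8: inode [8B, align 8] → 16
@16: version [1B, align 1] → 17
@17: attrs [1B, align 1] → 18
@18: reserved [1B, align 1] → 19
+1 pad (align 2)
@20: signature [2B, align 2] → 22
@22: n_entries [1B, align 1] → 23
+1 pad (align 4)
@24: blocks [4B, align 4] → 28
+4 tail pad (align 8)
size 32, align 8
data bytes 21, size 32 → padding 11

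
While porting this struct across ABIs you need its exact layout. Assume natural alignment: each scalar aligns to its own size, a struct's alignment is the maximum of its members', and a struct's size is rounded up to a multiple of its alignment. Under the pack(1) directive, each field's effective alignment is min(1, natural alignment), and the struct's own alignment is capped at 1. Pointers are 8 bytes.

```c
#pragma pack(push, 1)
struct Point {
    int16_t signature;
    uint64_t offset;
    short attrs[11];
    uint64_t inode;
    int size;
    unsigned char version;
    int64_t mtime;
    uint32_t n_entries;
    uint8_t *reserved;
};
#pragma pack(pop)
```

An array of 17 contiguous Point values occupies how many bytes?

1105

@0: signature [2B, align 1] → 2
@2: offset [8B, align 1] → 10
@10: attrs [22B, align 1] → 32
@32: inode [8B, align 1] → 40
@40: size [4B, align 1] → 44
@44: version [1B, align 1] → 45
@45: mtime [8B, align 1] → 53
@53: n_entries [4B, align 1] → 57
@57: reserved [8B, align 1] → 65
size 65, align 1
array of 17: 17 × 65 = 1105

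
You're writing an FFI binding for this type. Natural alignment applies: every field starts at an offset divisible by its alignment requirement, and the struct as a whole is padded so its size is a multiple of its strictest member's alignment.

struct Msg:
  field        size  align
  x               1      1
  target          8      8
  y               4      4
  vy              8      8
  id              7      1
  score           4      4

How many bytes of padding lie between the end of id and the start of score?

1

x at 0 (size 1, align 1) → ends 1
pad 7 to align 8 for target
target at 8 (size 8, align 8) → ends 16
y at 16 (size 4, align 4) → ends 20
pad 4 to align 8 for vy
vy at 24 (size 8, align 8) → ends 32
id at 32 (size 7, align 1) → ends 39
pad 1 to align 4 for score
score at 40 (size 4, align 4) → ends 44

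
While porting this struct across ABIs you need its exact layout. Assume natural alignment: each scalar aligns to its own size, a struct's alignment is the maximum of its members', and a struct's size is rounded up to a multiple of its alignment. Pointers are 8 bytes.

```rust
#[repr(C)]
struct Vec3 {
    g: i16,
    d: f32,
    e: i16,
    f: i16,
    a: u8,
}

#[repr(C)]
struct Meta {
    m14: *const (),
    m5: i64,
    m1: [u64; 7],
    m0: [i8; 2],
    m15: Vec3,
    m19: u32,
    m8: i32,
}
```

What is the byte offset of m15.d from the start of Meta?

Vec3: @0: g [2B, align 2] → 2; +2 pad (align 4); @4: d [4B, align 4] → 8; @8: e [2B, align 2] → 10; @10: f [2B, align 2] → 12; @12: a [1B, align 1] → 13; +3 tail pad (align 4); size 16, align 4
@0: m14 [8B, align 8] → 8
@8: m5 [8B, align 8] → 16
@16: m1 [56B, align 8] → 72
@72: m0 [2B, align 1] → 74
+2 pad (align 4)
@76: m15 [16B, align 4] → 92
within Vec3: d at 4
76 + 4 = 80

80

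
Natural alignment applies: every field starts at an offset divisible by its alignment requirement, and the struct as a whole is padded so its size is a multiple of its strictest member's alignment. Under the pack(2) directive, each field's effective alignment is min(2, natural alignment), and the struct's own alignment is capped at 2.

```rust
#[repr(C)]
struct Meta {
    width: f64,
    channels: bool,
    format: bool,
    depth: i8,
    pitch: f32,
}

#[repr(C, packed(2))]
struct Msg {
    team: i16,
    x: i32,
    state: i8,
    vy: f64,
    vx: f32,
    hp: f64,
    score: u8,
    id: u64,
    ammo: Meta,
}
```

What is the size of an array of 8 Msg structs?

432

Meta: 0..8  width  (8B, 8-aligned); 8..9  channels  (1B, 1-aligned); 9..10  format  (1B, 1-aligned); 10..11  depth  (1B, 1-aligned); 11..12  -- padding (1B); 12..16  pitch  (4B, 4-aligned); sizeof = 16, alignof = 8
0..2  team  (2B, 2-aligned)
2..6  x  (4B, 2-aligned)
6..7  state  (1B, 1-aligned)
7..8  -- padding (1B)
8..16  vy  (8B, 2-aligned)
16..20  vx  (4B, 2-aligned)
20..28  hp  (8B, 2-aligned)
28..29  score  (1B, 1-aligned)
29..30  -- padding (1B)
30..38  id  (8B, 2-aligned)
38..54  ammo  (16B, 2-aligned)
sizeof = 54, alignof = 2
array of 8: 8 × 54 = 432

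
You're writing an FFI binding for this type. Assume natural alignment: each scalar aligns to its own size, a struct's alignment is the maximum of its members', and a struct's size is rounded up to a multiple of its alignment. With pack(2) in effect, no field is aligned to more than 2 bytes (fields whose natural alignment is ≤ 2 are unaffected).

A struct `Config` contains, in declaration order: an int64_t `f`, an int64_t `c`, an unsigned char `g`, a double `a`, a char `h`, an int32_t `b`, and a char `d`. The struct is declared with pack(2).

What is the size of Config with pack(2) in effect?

@0: f [8B, align 2] → 8
@8: c [8B, align 2] → 16
@16: g [1B, align 1] → 17
+1 pad (align 2)
@18: a [8B, align 2] → 26
@26: h [1B, align 1] → 27
+1 pad (align 2)
@28: b [4B, align 2] → 32
@32: d [1B, align 1] → 33
+1 tail pad (align 2)
size 34, align 2

34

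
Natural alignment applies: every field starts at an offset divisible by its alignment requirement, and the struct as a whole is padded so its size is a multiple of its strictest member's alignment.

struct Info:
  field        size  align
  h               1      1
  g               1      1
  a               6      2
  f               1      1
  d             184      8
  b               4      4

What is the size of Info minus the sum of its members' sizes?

11

@0: h [1B, align 1] → 1
@1: g [1B, align 1] → 2
@2: a [6B, align 2] → 8
@8: f [1B, align 1] → 9
+7 pad (align 8)
@16: d [184B, align 8] → 200
@200: b [4B, align 4] → 204
+4 tail pad (align 8)
size 208, align 8
data bytes 197, size 208 → padding 11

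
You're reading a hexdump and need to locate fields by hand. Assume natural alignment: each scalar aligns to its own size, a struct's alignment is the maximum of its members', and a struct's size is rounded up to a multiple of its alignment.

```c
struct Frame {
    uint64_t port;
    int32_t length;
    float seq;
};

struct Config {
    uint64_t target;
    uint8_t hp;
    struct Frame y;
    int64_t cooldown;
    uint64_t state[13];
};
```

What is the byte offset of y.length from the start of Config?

24

Frame: 0..8  port  (8B, 8-aligned); 8..12  length  (4B, 4-aligned); 12..16  seq  (4B, 4-aligned); sizeof = 16, alignof = 8
0..8  target  (8B, 8-aligned)
8..9  hp  (1B, 1-aligned)
9..16  -- padding (7B)
16..32  y  (16B, 8-aligned)
within Frame: length at 8
16 + 8 = 24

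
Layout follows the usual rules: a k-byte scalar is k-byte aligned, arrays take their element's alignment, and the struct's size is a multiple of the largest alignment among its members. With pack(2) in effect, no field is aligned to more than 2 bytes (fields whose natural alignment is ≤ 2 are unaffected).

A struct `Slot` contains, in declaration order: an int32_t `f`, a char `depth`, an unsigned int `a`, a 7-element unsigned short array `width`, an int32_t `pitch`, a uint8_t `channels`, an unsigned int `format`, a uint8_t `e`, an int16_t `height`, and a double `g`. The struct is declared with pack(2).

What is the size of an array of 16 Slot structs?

736

0..4  f  (4B, 2-aligned)
4..5  depth  (1B, 1-aligned)
5..6  -- padding (1B)
6..10  a  (4B, 2-aligned)
10..24  width  (14B, 2-aligned)
24..28  pitch  (4B, 2-aligned)
28..29  channels  (1B, 1-aligned)
29..30  -- padding (1B)
30..34  format  (4B, 2-aligned)
34..35  e  (1B, 1-aligned)
35..36  -- padding (1B)
36..38  height  (2B, 2-aligned)
38..46  g  (8B, 2-aligned)
sizeof = 46, alignof = 2
array of 16: 16 × 46 = 736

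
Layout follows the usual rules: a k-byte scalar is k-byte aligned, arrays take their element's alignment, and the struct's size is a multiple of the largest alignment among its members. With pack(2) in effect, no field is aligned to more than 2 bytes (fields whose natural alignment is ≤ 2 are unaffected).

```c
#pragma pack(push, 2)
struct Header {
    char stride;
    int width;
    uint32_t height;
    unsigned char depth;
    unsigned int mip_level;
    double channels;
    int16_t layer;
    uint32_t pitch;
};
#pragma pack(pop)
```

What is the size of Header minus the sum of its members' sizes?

@0: stride [1B, align 1] → 1
+1 pad (align 2)
@2: width [4B, align 2] → 6
@6: height [4B, align 2] → 10
@10: depth [1B, align 1] → 11
+1 pad (align 2)
@12: mip_level [4B, align 2] → 16
@16: channels [8B, align 2] → 24
@24: layer [2B, align 2] → 26
@26: pitch [4B, align 2] → 30
size 30, align 2
data bytes 28, size 30 → padding 2

2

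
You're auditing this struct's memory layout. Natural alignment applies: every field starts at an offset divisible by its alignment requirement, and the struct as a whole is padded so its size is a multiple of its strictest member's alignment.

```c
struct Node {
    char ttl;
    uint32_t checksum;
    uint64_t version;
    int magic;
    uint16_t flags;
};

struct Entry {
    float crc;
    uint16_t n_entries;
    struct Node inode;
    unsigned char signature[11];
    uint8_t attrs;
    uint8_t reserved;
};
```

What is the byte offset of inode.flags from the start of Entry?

Node: ttl at 0 (size 1, align 1) → ends 1; pad 3 to align 4 for checksum; checksum at 4 (size 4, align 4) → ends 8; version at 8 (size 8, align 8) → ends 16; magic at 16 (size 4, align 4) → ends 20; flags at 20 (size 2, align 2) → ends 22; tail pad 2 to reach multiple of 8; total 24 bytes, alignment 8
crc at 0 (size 4, align 4) → ends 4
n_entries at 4 (size 2, align 2) → ends 6
pad 2 to align 8 for inode
inode at 8 (size 24, align 8) → ends 32
within Node: flags at 20
8 + 20 = 28

28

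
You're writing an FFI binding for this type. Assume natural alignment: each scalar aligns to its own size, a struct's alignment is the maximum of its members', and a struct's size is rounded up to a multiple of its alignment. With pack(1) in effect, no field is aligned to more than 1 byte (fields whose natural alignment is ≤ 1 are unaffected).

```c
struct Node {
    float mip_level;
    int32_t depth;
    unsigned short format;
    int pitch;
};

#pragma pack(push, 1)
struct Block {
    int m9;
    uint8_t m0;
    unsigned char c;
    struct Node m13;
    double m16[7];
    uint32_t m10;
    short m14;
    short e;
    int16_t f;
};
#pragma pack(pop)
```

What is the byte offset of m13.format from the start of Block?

14

Node: mip_level at 0 (size 4, align 4) → ends 4; depth at 4 (size 4, align 4) → ends 8; format at 8 (size 2, align 2) → ends 10; pad 2 to align 4 for pitch; pitch at 12 (size 4, align 4) → ends 16; total 16 bytes, alignment 4
m9 at 0 (size 4, align 1) → ends 4
m0 at 4 (size 1, align 1) → ends 5
c at 5 (size 1, align 1) → ends 6
m13 at 6 (size 16, align 1) → ends 22
within Node: format at 8
6 + 8 = 14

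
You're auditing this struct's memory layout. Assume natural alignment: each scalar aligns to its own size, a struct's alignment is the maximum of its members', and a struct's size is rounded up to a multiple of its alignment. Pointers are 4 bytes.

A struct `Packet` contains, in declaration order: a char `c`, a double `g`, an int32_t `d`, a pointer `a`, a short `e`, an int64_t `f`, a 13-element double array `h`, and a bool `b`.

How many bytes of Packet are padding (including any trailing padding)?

c at 0 (size 1, align 1) → ends 1
pad 7 to align 8 for g
g at 8 (size 8, align 8) → ends 16
d at 16 (size 4, align 4) → ends 20
a at 20 (size 4, align 4) → ends 24
e at 24 (size 2, align 2) → ends 26
pad 6 to align 8 for f
f at 32 (size 8, align 8) → ends 40
h at 40 (size 104, align 8) → ends 144
b at 144 (size 1, align 1) → ends 145
tail pad 7 to reach multiple of 8
total 152 bytes, alignment 8
data bytes 132, size 152 → padding 20

20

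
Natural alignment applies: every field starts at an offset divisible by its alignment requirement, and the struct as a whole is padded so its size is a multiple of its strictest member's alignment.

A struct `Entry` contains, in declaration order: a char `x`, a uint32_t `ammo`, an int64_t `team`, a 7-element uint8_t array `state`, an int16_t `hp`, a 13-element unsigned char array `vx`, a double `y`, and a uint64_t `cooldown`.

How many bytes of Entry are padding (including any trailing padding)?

@0: x [1B, align 1] → 1
+3 pad (align 4)
@4: ammo [4B, align 4] → 8
@8: team [8B, align 8] → 16
@16: state [7B, align 1] → 23
+1 pad (align 2)
@24: hp [2B, align 2] → 26
@26: vx [13B, align 1] → 39
+1 pad (align 8)
@40: y [8B, align 8] → 48
@48: cooldown [8B, align 8] → 56
size 56, align 8
data bytes 51, size 56 → padding 5

5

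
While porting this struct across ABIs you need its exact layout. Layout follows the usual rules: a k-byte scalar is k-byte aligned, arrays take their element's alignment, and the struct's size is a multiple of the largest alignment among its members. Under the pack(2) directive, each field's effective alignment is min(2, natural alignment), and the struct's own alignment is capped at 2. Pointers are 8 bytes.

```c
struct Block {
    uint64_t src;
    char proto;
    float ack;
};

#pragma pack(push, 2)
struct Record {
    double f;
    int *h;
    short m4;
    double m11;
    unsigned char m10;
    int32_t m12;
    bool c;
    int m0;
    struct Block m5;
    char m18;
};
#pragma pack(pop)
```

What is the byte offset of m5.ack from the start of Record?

Block: 0..8  src  (8B, 8-aligned); 8..9  proto  (1B, 1-aligned); 9..12  -- padding (3B); 12..16  ack  (4B, 4-aligned); sizeof = 16, alignof = 8
0..8  f  (8B, 2-aligned)
8..16  h  (8B, 2-aligned)
16..18  m4  (2B, 2-aligned)
18..26  m11  (8B, 2-aligned)
26..27  m10  (1B, 1-aligned)
27..28  -- padding (1B)
28..32  m12  (4B, 2-aligned)
32..33  c  (1B, 1-aligned)
33..34  -- padding (1B)
34..38  m0  (4B, 2-aligned)
38..54  m5  (16B, 2-aligned)
within Block: ack at 12
38 + 12 = 50

50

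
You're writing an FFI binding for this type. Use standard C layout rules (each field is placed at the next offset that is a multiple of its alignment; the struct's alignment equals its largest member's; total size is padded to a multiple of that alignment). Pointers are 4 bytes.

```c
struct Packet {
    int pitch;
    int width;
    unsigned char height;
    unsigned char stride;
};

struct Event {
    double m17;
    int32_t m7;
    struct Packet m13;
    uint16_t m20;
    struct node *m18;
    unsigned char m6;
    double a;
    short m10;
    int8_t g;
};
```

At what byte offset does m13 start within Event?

Packet: 0..4  pitch  (4B, 4-aligned); 4..8  width  (4B, 4-aligned); 8..9  height  (1B, 1-aligned); 9..10  stride  (1B, 1-aligned); 10..12  -- tail padding (2B); sizeof = 12, alignof = 4
0..8  m17  (8B, 8-aligned)
8..12  m7  (4B, 4-aligned)
12..24  m13  (12B, 4-aligned)

12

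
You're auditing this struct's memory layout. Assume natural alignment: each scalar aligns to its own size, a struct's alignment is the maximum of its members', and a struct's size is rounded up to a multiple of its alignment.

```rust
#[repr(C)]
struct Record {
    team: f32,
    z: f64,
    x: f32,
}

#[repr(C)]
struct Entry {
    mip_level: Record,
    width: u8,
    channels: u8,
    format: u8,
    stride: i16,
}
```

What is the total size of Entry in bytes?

32

Record: 0..4  team  (4B, 4-aligned); 4..8  -- padding (4B); 8..16  z  (8B, 8-aligned); 16..20  x  (4B, 4-aligned); 20..24  -- tail padding (4B); sizeof = 24, alignof = 8
0..24  mip_level  (24B, 8-aligned)
24..25  width  (1B, 1-aligned)
25..26  channels  (1B, 1-aligned)
26..27  format  (1B, 1-aligned)
27..28  -- padding (1B)
28..30  stride  (2B, 2-aligned)
30..32  -- tail padding (2B)
sizeof = 32, alignof = 8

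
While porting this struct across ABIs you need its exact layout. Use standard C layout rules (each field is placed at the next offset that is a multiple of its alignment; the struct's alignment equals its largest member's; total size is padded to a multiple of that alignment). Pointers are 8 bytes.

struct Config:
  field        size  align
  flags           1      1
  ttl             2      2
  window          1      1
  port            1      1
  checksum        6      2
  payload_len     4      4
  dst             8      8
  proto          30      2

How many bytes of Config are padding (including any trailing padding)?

3

0..1  flags  (1B, 1-aligned)
1..2  -- padding (1B)
2..4  ttl  (2B, 2-aligned)
4..5  window  (1B, 1-aligned)
5..6  port  (1B, 1-aligned)
6..12  checksum  (6B, 2-aligned)
12..16  payload_len  (4B, 4-aligned)
16..24  dst  (8B, 8-aligned)
24..54  proto  (30B, 2-aligned)
54..56  -- tail padding (2B)
sizeof = 56, alignof = 8
data bytes 53, size 56 → padding 3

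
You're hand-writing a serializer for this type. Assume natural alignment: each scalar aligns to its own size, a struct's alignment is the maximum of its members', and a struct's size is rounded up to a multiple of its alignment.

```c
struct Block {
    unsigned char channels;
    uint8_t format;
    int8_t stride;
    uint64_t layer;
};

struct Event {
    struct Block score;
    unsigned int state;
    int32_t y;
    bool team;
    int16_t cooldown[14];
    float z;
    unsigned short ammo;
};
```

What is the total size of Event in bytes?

Block: 0..1  channels  (1B, 1-aligned); 1..2  format  (1B, 1-aligned); 2..3  stride  (1B, 1-aligned); 3..8  -- padding (5B); 8..16  layer  (8B, 8-aligned); sizeof = 16, alignof = 8
0..16  score  (16B, 8-aligned)
16..20  state  (4B, 4-aligned)
20..24  y  (4B, 4-aligned)
24..25  team  (1B, 1-aligned)
25..26  -- padding (1B)
26..54  cooldown  (28B, 2-aligned)
54..56  -- padding (2B)
56..60  z  (4B, 4-aligned)
60..62  ammo  (2B, 2-aligned)
62..64  -- tail padding (2B)
sizeof = 64, alignof = 8

64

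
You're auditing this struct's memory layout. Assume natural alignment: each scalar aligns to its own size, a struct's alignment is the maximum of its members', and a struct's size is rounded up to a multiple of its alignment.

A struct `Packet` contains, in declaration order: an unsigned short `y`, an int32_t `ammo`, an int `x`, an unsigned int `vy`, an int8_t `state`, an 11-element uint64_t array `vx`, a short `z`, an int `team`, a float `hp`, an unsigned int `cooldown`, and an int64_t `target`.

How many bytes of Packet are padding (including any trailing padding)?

0..2  y  (2B, 2-aligned)
2..4  -- padding (2B)
4..8  ammo  (4B, 4-aligned)
8..12  x  (4B, 4-aligned)
12..16  vy  (4B, 4-aligned)
16..17  state  (1B, 1-aligned)
17..24  -- padding (7B)
24..112  vx  (88B, 8-aligned)
112..114  z  (2B, 2-aligned)
114..116  -- padding (2B)
116..120  team  (4B, 4-aligned)
120..124  hp  (4B, 4-aligned)
124..128  cooldown  (4B, 4-aligned)
128..136  target  (8B, 8-aligned)
sizeof = 136, alignof = 8
data bytes 125, size 136 → padding 11

11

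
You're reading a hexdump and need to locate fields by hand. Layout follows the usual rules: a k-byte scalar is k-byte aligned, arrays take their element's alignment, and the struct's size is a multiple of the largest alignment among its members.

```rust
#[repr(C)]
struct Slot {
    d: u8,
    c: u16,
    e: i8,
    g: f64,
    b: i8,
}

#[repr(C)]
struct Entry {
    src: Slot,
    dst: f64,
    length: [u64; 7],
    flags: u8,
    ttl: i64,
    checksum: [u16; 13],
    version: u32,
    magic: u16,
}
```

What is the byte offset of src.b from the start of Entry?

Slot: d at 0 (size 1, align 1) → ends 1; pad 1 to align 2 for c; c at 2 (size 2, align 2) → ends 4; e at 4 (size 1, align 1) → ends 5; pad 3 to align 8 for g; g at 8 (size 8, align 8) → ends 16; b at 16 (size 1, align 1) → ends 17; tail pad 7 to reach multiple of 8; total 24 bytes, alignment 8
src at 0 (size 24, align 8) → ends 24
within Slot: b at 16
0 + 16 = 16

16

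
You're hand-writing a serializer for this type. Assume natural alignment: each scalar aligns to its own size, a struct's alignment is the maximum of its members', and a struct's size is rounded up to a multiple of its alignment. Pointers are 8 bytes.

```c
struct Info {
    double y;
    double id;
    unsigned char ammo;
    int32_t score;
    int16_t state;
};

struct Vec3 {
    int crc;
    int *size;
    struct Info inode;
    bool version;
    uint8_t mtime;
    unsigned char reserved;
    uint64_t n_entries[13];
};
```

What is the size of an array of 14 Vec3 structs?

2240

Info: @0: y [8B, align 8] → 8; @8: id [8B, align 8] → 16; @16: ammo [1B, align 1] → 17; +3 pad (align 4); @20: score [4B, align 4] → 24; @24: state [2B, align 2] → 26; +6 tail pad (align 8); size 32, align 8
@0: crc [4B, align 4] → 4
+4 pad (align 8)
@8: size [8B, align 8] → 16
@16: inode [32B, align 8] → 48
@48: version [1B, align 1] → 49
@49: mtime [1B, align 1] → 50
@50: reserved [1B, align 1] → 51
+5 pad (align 8)
@56: n_entries [104B, align 8] → 160
size 160, align 8
array of 14: 14 × 160 = 2240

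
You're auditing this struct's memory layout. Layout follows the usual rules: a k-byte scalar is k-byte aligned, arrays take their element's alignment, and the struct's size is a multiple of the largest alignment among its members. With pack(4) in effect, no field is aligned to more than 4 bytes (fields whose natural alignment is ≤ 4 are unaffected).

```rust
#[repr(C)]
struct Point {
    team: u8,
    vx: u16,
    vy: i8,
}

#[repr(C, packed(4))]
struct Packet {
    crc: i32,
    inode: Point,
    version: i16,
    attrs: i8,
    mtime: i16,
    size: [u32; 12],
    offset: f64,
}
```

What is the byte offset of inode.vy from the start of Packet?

Point: 0..1  team  (1B, 1-aligned); 1..2  -- padding (1B); 2..4  vx  (2B, 2-aligned); 4..5  vy  (1B, 1-aligned); 5..6  -- tail padding (1B); sizeof = 6, alignof = 2
0..4  crc  (4B, 4-aligned)
4..10  inode  (6B, 2-aligned)
within Point: vy at 4
4 + 4 = 8

8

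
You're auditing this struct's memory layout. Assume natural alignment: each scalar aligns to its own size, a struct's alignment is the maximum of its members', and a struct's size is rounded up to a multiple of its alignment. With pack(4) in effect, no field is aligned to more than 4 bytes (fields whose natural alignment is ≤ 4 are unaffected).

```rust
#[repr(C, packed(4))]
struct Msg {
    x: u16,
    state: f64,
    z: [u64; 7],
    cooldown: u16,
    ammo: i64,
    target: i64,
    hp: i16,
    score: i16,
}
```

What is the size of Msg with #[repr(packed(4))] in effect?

92

0..2  x  (2B, 2-aligned)
2..4  -- padding (2B)
4..12  state  (8B, 4-aligned)
12..68  z  (56B, 4-aligned)
68..70  cooldown  (2B, 2-aligned)
70..72  -- padding (2B)
72..80  ammo  (8B, 4-aligned)
80..88  target  (8B, 4-aligned)
88..90  hp  (2B, 2-aligned)
90..92  score  (2B, 2-aligned)
sizeof = 92, alignof = 4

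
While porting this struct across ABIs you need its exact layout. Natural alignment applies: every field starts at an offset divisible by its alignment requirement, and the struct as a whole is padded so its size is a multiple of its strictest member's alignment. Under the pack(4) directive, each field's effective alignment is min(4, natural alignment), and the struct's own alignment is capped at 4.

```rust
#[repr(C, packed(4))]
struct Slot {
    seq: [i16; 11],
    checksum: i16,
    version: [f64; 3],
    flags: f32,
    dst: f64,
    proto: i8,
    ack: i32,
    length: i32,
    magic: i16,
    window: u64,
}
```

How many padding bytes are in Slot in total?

seq at 0 (size 22, align 2) → ends 22
checksum at 22 (size 2, align 2) → ends 24
version at 24 (size 24, align 4) → ends 48
flags at 48 (size 4, align 4) → ends 52
dst at 52 (size 8, align 4) → ends 60
proto at 60 (size 1, align 1) → ends 61
pad 3 to align 4 for ack
ack at 64 (size 4, align 4) → ends 68
length at 68 (size 4, align 4) → ends 72
magic at 72 (size 2, align 2) → ends 74
pad 2 to align 4 for window
window at 76 (size 8, align 4) → ends 84
total 84 bytes, alignment 4
data bytes 79, size 84 → padding 5

5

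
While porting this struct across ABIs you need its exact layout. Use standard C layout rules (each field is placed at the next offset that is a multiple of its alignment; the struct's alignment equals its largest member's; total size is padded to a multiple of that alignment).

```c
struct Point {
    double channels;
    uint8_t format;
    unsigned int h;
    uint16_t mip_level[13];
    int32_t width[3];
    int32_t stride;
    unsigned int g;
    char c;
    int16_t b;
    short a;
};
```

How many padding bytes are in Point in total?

8

0..8  channels  (8B, 8-aligned)
8..9  format  (1B, 1-aligned)
9..12  -- padding (3B)
12..16  h  (4B, 4-aligned)
16..42  mip_level  (26B, 2-aligned)
42..44  -- padding (2B)
44..56  width  (12B, 4-aligned)
56..60  stride  (4B, 4-aligned)
60..64  g  (4B, 4-aligned)
64..65  c  (1B, 1-aligned)
65..66  -- padding (1B)
66..68  b  (2B, 2-aligned)
68..70  a  (2B, 2-aligned)
70..72  -- tail padding (2B)
sizeof = 72, alignof = 8
data bytes 64, size 72 → padding 8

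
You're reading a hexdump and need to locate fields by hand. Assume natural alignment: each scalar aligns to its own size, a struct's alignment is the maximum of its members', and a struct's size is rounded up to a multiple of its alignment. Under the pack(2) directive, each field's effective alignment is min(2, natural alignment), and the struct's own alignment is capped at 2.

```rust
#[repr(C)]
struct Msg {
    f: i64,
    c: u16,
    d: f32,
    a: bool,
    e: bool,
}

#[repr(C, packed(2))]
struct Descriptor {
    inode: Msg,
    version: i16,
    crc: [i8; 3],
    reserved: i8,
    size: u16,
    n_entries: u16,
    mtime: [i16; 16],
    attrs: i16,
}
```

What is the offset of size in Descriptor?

Msg: f at 0 (size 8, align 8) → ends 8; c at 8 (size 2, align 2) → ends 10; pad 2 to align 4 for d; d at 12 (size 4, align 4) → ends 16; a at 16 (size 1, align 1) → ends 17; e at 17 (size 1, align 1) → ends 18; tail pad 6 to reach multiple of 8; total 24 bytes, alignment 8
inode at 0 (size 24, align 2) → ends 24
version at 24 (size 2, align 2) → ends 26
crc at 26 (size 3, align 1) → ends 29
reserved at 29 (size 1, align 1) → ends 30
size at 30 (size 2, align 2) → ends 32

30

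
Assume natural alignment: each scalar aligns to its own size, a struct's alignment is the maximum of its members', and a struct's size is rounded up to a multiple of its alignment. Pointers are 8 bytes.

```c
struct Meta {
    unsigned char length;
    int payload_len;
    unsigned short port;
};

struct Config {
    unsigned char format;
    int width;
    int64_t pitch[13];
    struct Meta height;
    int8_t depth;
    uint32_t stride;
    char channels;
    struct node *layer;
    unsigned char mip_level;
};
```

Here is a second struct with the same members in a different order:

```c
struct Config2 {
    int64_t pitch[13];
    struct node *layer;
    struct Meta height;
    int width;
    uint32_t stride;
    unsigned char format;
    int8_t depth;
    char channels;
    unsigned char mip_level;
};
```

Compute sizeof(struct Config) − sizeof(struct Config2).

16

Meta: @0: length [1B, align 1] → 1; +3 pad (align 4); @4: payload_len [4B, align 4] → 8; @8: port [2B, align 2] → 10; +2 tail pad (align 4); size 12, align 4
@0: format [1B, align 1] → 1
+3 pad (align 4)
@4: width [4B, align 4] → 8
@8: pitch [104B, align 8] → 112
@112: height [12B, align 4] → 124
@124: depth [1B, align 1] → 125
+3 pad (align 4)
@128: stride [4B, align 4] → 132
@132: channels [1B, align 1] → 133
+3 pad (align 8)
@136: layer [8B, align 8] → 144
@144: mip_level [1B, align 1] → 145
+7 tail pad (align 8)
size 152, align 8
— Config2 —
@0: pitch [104B, align 8] → 104
@104: layer [8B, align 8] → 112
@112: height [12B, align 4] → 124
@124: width [4B, align 4] → 128
@128: stride [4B, align 4] → 132
@132: format [1B, align 1] → 133
@133: depth [1B, align 1] → 134
@134: channels [1B, align 1] → 135
@135: mip_level [1B, align 1] → 136
size 136, align 8
152 − 136 = 16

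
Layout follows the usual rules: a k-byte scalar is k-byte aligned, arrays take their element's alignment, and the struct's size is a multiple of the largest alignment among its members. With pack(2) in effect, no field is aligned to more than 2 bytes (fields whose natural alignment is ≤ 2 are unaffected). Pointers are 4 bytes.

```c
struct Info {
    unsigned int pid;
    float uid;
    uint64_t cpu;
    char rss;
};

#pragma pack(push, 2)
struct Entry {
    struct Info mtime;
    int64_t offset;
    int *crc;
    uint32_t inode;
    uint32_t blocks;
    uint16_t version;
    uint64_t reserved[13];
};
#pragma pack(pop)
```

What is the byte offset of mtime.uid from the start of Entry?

Info: 0..4  pid  (4B, 4-aligned); 4..8  uid  (4B, 4-aligned); 8..16  cpu  (8B, 8-aligned); 16..17  rss  (1B, 1-aligned); 17..24  -- tail padding (7B); sizeof = 24, alignof = 8
0..24  mtime  (24B, 2-aligned)
within Info: uid at 4
0 + 4 = 4

4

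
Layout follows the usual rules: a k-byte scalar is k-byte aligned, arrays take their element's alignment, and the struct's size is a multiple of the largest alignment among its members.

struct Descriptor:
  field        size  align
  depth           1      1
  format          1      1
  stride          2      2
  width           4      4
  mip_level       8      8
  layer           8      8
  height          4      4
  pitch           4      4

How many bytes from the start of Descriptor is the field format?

1

@0: depth [1B, align 1] → 1
@1: format [1B, align 1] → 2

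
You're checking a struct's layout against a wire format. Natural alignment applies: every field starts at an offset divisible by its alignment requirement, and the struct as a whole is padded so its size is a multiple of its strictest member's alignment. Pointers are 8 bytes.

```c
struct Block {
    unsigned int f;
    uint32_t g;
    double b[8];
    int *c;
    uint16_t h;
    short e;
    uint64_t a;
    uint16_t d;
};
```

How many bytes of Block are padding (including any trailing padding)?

10

f at 0 (size 4, align 4) → ends 4
g at 4 (size 4, align 4) → ends 8
b at 8 (size 64, align 8) → ends 72
c at 72 (size 8, align 8) → ends 80
h at 80 (size 2, align 2) → ends 82
e at 82 (size 2, align 2) → ends 84
pad 4 to align 8 for a
a at 88 (size 8, align 8) → ends 96
d at 96 (size 2, align 2) → ends 98
tail pad 6 to reach multiple of 8
total 104 bytes, alignment 8
data bytes 94, size 104 → padding 10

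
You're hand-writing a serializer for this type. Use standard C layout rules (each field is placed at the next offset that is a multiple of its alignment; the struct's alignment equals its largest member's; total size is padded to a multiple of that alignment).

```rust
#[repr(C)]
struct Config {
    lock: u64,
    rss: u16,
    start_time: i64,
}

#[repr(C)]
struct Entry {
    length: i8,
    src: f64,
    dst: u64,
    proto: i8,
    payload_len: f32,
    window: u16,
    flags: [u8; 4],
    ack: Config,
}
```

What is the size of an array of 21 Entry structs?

1344

Config: @0: lock [8B, align 8] → 8; @8: rss [2B, align 2] → 10; +6 pad (align 8); @16: start_time [8B, align 8] → 24; size 24, align 8
@0: length [1B, align 1] → 1
+7 pad (align 8)
@8: src [8B, align 8] → 16
@16: dst [8B, align 8] → 24
@24: proto [1B, align 1] → 25
+3 pad (align 4)
@28: payload_len [4B, align 4] → 32
@32: window [2B, align 2] → 34
@34: flags [4B, align 1] → 38
+2 pad (align 8)
@40: ack [24B, align 8] → 64
size 64, align 8
array of 21: 21 × 64 = 1344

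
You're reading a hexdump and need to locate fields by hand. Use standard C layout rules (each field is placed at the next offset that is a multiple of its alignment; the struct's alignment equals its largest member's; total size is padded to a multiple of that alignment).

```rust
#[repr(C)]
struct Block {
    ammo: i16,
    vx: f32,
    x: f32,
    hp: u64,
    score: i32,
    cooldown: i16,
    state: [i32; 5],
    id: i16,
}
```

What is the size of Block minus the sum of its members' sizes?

10

@0: ammo [2B, align 2] → 2
+2 pad (align 4)
@4: vx [4B, align 4] → 8
@8: x [4B, align 4] → 12
+4 pad (align 8)
@16: hp [8B, align 8] → 24
@24: score [4B, align 4] → 28
@28: cooldown [2B, align 2] → 30
+2 pad (align 4)
@32: state [20B, align 4] → 52
@52: id [2B, align 2] → 54
+2 tail pad (align 8)
size 56, align 8
data bytes 46, size 56 → padding 10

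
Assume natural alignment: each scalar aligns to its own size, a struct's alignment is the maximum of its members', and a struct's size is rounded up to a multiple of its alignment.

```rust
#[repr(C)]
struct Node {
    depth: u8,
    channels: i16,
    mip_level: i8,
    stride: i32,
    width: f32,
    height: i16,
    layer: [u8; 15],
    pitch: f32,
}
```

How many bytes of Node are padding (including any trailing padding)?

0..1  depth  (1B, 1-aligned)
1..2  -- padding (1B)
2..4  channels  (2B, 2-aligned)
4..5  mip_level  (1B, 1-aligned)
5..8  -- padding (3B)
8..12  stride  (4B, 4-aligned)
12..16  width  (4B, 4-aligned)
16..18  height  (2B, 2-aligned)
18..33  layer  (15B, 1-aligned)
33..36  -- padding (3B)
36..40  pitch  (4B, 4-aligned)
sizeof = 40, alignof = 4
data bytes 33, size 40 → padding 7

7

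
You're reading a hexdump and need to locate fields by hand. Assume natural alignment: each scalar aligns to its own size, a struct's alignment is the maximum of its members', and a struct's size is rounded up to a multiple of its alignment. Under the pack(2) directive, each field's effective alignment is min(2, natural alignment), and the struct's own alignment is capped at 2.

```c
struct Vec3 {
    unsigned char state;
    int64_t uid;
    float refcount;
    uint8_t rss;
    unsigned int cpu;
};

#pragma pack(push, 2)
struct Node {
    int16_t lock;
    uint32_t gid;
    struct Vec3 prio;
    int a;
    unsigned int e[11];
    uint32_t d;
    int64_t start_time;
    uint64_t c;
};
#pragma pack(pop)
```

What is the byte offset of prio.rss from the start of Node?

Vec3: state at 0 (size 1, align 1) → ends 1; pad 7 to align 8 for uid; uid at 8 (size 8, align 8) → ends 16; refcount at 16 (size 4, align 4) → ends 20; rss at 20 (size 1, align 1) → ends 21; pad 3 to align 4 for cpu; cpu at 24 (size 4, align 4) → ends 28; tail pad 4 to reach multiple of 8; total 32 bytes, alignment 8
lock at 0 (size 2, align 2) → ends 2
gid at 2 (size 4, align 2) → ends 6
prio at 6 (size 32, align 2) → ends 38
within Vec3: rss at 20
6 + 20 = 26

26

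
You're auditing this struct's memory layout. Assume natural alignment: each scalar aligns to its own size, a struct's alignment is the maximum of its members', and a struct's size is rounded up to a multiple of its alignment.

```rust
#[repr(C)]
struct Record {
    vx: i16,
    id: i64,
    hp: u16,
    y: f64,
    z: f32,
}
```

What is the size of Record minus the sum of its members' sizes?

16

0..2  vx  (2B, 2-aligned)
2..8  -- padding (6B)
8..16  id  (8B, 8-aligned)
16..18  hp  (2B, 2-aligned)
18..24  -- padding (6B)
24..32  y  (8B, 8-aligned)
32..36  z  (4B, 4-aligned)
36..40  -- tail padding (4B)
sizeof = 40, alignof = 8
data bytes 24, size 40 → padding 16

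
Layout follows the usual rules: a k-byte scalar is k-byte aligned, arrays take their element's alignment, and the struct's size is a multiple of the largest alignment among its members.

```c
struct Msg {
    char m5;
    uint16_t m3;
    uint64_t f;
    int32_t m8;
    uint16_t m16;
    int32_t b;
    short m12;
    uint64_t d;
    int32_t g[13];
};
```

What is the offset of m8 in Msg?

16

@0: m5 [1B, align 1] → 1
+1 pad (align 2)
@2: m3 [2B, align 2] → 4
+4 pad (align 8)
@8: f [8B, align 8] → 16
@16: m8 [4B, align 4] → 20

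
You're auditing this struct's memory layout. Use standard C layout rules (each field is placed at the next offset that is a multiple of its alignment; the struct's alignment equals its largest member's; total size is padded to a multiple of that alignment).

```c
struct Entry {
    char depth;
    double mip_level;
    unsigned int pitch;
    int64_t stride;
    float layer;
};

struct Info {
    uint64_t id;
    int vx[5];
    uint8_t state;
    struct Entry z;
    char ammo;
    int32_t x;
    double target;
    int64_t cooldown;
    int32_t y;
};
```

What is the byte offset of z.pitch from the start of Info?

48

Entry: @0: depth [1B, align 1] → 1; +7 pad (align 8); @8: mip_level [8B, align 8] → 16; @16: pitch [4B, align 4] → 20; +4 pad (align 8); @24: stride [8B, align 8] → 32; @32: layer [4B, align 4] → 36; +4 tail pad (align 8); size 40, align 8
@0: id [8B, align 8] → 8
@8: vx [20B, align 4] → 28
@28: state [1B, align 1] → 29
+3 pad (align 8)
@32: z [40B, align 8] → 72
within Entry: pitch at 16
32 + 16 = 48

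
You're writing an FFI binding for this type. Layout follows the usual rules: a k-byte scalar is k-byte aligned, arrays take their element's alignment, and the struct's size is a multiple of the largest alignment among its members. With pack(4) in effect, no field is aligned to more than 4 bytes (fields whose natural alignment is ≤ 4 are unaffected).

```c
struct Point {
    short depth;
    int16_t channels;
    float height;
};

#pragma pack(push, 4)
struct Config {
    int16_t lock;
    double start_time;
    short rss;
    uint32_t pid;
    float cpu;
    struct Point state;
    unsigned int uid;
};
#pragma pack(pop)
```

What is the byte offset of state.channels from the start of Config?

26

Point: depth at 0 (size 2, align 2) → ends 2; channels at 2 (size 2, align 2) → ends 4; height at 4 (size 4, align 4) → ends 8; total 8 bytes, alignment 4
lock at 0 (size 2, align 2) → ends 2
pad 2 to align 4 for start_time
start_time at 4 (size 8, align 4) → ends 12
rss at 12 (size 2, align 2) → ends 14
pad 2 to align 4 for pid
pid at 16 (size 4, align 4) → ends 20
cpu at 20 (size 4, align 4) → ends 24
state at 24 (size 8, align 4) → ends 32
within Point: channels at 2
24 + 2 = 26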